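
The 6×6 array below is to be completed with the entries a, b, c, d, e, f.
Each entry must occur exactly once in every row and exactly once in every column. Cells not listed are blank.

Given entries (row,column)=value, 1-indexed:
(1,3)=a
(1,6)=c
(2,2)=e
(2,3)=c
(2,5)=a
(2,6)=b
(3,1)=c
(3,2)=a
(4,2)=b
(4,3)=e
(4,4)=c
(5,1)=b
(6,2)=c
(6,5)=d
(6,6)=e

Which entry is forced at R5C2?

d

Row 4, column 5: row 4 has {b, c, e} and column 5 has {a, d}, leaving only f.
Row 5, column 2 is narrowed to {d, f}.
If it were f, then row 5, column 4 would be left with no valid symbol.
So row 5, column 2 must be d.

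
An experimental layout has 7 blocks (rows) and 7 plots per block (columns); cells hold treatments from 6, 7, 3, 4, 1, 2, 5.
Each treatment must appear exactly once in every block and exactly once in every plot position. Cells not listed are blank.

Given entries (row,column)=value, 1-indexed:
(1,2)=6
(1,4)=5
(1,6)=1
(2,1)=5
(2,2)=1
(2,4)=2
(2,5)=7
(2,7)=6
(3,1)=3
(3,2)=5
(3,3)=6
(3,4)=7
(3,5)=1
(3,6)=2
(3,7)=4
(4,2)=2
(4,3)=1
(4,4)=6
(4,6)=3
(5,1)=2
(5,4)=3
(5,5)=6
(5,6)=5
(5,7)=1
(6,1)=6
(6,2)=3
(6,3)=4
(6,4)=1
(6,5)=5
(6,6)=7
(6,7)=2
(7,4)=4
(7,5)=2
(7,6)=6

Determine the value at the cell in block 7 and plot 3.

5

Block 2, plot 3: block 2 has {6, 7, 1, 2, 5} and plot 3 has {6, 4, 1}, leaving only 3.
Block 2, plot 6: block 2 has {6, 7, 3, 1, 2, 5} and plot 6 has {6, 7, 3, 1, 2, 5}, leaving only 4.
Block 4, plot 5: block 4 has {6, 3, 1, 2} and plot 5 has {6, 7, 1, 2, 5}, leaving only 4.
Block 1, plot 5: block 1 has {6, 1, 5} and plot 5 has {6, 7, 4, 1, 2, 5}, leaving only 3.
Block 1, plot 7: block 1 has {6, 3, 1, 5} and plot 7 has {6, 4, 1, 2}, leaving only 7.
Block 1, plot 1: block 1 has {6, 7, 3, 1, 5} and plot 1 has {6, 3, 2, 5}, leaving only 4.
Block 1, plot 3: block 1 has {6, 7, 3, 4, 1, 5} and plot 3 has {6, 3, 4, 1}, leaving only 2.
Block 4, plot 1: block 4 has {6, 3, 4, 1, 2} and plot 1 has {6, 3, 4, 2, 5}, leaving only 7.
Block 4, plot 7: block 4 has {6, 7, 3, 4, 1, 2} and plot 7 has {6, 7, 4, 1, 2}, leaving only 5.
Block 5, plot 3: block 5 has {6, 3, 1, 2, 5} and plot 3 has {6, 3, 4, 1, 2}, leaving only 7.
Block 7 already has {6, 4, 2} and plot 3 already has {6, 7, 3, 4, 1, 2}, so block 7, plot 3 must be 5.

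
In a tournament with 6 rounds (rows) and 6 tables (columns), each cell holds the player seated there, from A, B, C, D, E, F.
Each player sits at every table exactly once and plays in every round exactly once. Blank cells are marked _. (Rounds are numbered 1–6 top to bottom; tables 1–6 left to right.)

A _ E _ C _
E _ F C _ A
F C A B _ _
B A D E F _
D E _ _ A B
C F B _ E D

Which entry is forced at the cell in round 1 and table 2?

Round 1, table 6: round 1 has {A, C, E} and table 6 has {A, B, D}, leaving only F.
Round 1, table 4: round 1 has {A, C, E, F} and table 4 has {B, C, E}, leaving only D.
Round 1 already has {A, C, D, E, F} and table 2 already has {A, C, E, F}, so round 1, table 2 must be B.

B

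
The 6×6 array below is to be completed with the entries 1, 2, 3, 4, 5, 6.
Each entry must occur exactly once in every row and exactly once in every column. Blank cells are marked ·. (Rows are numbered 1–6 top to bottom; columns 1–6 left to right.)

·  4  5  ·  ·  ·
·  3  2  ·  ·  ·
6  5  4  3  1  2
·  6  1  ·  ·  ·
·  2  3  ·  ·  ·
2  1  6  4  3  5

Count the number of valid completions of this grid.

20

Row 1, column 1: eliminating its row and column leaves {1, 3}.
Row 1, column 4: eliminating its row and column leaves {1, 2, 6}.
Row 1, column 5: eliminating its row and column leaves {2, 6}.
Row 1, column 6: eliminating its row and column leaves {1, 3, 6}.
Row 2, column 1: eliminating its row and column leaves {1, 4, 5}.
Row 2, column 4: eliminating its row and column leaves {1, 5, 6}.
Row 2, column 5: eliminating its row and column leaves {4, 5, 6}.
Row 2, column 6: eliminating its row and column leaves {1, 4, 6}.
Row 4, column 1: eliminating its row and column leaves {3, 4, 5}.
Row 4, column 4: eliminating its row and column leaves {2, 5}.
Row 4, column 5: eliminating its row and column leaves {2, 4, 5}.
Row 4, column 6: eliminating its row and column leaves {3, 4}.
Row 5, column 1: eliminating its row and column leaves {1, 4, 5}.
Row 5, column 4: eliminating its row and column leaves {1, 5, 6}.
Row 5, column 5: eliminating its row and column leaves {4, 5, 6}.
Row 5, column 6: eliminating its row and column leaves {1, 4, 6}.
Enumerating the assignments across these blanks that avoid any row or column repeat gives 20 completions.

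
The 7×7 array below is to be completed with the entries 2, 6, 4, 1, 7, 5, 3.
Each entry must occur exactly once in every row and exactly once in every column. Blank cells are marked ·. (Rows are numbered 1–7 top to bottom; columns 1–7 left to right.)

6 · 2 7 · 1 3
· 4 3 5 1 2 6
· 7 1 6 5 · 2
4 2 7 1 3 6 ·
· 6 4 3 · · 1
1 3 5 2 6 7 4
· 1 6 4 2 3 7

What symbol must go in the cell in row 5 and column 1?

2

Row 1, column 2: row 1 has {2, 6, 1, 7, 3} and column 2 has {2, 6, 4, 1, 7, 3}, leaving only 5.
Row 1, column 5: row 1 has {2, 6, 1, 7, 5, 3} and column 5 has {2, 6, 1, 5, 3}, leaving only 4.
Row 2, column 1: row 2 has {2, 6, 4, 1, 5, 3} and column 1 has {6, 4, 1}, leaving only 7.
Row 3, column 1: row 3 has {2, 6, 1, 7, 5} and column 1 has {6, 4, 1, 7}, leaving only 3.
Row 3, column 6: row 3 has {2, 6, 1, 7, 5, 3} and column 6 has {2, 6, 1, 7, 3}, leaving only 4.
Row 4, column 7: row 4 has {2, 6, 4, 1, 7, 3} and column 7 has {2, 6, 4, 1, 7, 3}, leaving only 5.
Row 5, column 5: row 5 has {6, 4, 1, 3} and column 5 has {2, 6, 4, 1, 5, 3}, leaving only 7.
Row 5, column 6: row 5 has {6, 4, 1, 7, 3} and column 6 has {2, 6, 4, 1, 7, 3}, leaving only 5.
Row 5 already has {6, 4, 1, 7, 5, 3} and column 1 already has {6, 4, 1, 7, 3}, so row 5, column 1 must be 2.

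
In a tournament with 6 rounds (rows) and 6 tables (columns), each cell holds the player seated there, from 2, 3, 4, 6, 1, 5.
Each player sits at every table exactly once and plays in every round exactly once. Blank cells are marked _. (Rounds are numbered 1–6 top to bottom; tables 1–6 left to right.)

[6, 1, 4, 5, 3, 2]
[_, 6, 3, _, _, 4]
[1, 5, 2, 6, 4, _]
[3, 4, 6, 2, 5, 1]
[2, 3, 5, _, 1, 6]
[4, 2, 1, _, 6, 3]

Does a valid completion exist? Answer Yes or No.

Round 3, table 6: round 3 together with table 6 already contain {2, 3, 4, 6, 1, 5} — every symbol — so nothing can go there. The grid has no valid completion.

No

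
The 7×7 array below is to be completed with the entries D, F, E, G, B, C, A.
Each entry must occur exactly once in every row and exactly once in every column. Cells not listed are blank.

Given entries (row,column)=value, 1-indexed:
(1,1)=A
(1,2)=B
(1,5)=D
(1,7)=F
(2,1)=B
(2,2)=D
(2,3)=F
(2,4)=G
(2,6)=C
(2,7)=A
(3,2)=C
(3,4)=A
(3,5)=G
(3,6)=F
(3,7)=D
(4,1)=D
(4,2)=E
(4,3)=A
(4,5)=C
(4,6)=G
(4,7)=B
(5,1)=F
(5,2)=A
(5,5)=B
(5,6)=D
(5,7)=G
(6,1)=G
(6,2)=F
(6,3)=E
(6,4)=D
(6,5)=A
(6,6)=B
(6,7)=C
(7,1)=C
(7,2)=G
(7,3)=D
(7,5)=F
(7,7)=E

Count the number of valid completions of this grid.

1

Row 1, column 3: eliminating its row and column leaves {G, C}.
Row 1, column 4: eliminating its row and column leaves {E, C}.
Row 1, column 6: eliminating its row and column leaves {E}.
Row 2, column 5: eliminating its row and column leaves {E}.
Row 3, column 1: eliminating its row and column leaves {E}.
Row 3, column 3: eliminating its row and column leaves {B}.
Row 4, column 4: eliminating its row and column leaves {F}.
Row 5, column 3: eliminating its row and column leaves {C}.
Row 5, column 4: eliminating its row and column leaves {E, C}.
Row 7, column 4: eliminating its row and column leaves {B}.
Row 7, column 6: eliminating its row and column leaves {A}.
Only one assignment across all blanks avoids any row or column repeat, giving 1 completion.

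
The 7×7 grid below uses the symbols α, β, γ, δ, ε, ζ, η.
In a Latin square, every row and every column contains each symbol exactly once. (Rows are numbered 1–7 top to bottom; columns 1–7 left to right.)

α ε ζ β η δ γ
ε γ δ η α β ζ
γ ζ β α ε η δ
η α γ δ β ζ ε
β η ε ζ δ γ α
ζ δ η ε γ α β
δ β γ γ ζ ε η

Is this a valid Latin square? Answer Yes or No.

No

Row 7 contains γ twice (at columns 3 and 4), so it is not a permutation.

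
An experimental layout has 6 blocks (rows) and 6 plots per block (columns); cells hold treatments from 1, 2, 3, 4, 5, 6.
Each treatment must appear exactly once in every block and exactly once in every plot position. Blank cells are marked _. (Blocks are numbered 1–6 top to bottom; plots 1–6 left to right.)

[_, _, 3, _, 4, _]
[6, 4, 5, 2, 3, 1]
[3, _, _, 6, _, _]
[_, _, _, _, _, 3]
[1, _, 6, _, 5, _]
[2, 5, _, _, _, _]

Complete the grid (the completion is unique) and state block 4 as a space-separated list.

Block 1, plot 1: block 1 has {3, 4} and plot 1 has {1, 2, 3, 6}, leaving only 5.
Block 4, plot 1: block 4 has {3} and plot 1 has {1, 2, 3, 5, 6}, leaving only 4.
Block 1, plot 4: block 1 has {3, 4, 5} and plot 4 has {2, 6}, leaving only 1.
Block 4, plot 4: block 4 has {3, 4} and plot 4 has {1, 2, 6}, leaving only 5.
Block 4, plot 2 is narrowed to {1, 2, 6}; only 6 is consistent with the remaining cells.
Block 1, plot 2: block 1 has {1, 3, 4, 5} and plot 2 has {4, 5, 6}, leaving only 2.
Block 1, plot 6: block 1 has {1, 2, 3, 4, 5} and plot 6 has {1, 3}, leaving only 6.
Block 3, plot 2: block 3 has {3, 6} and plot 2 has {2, 4, 5, 6}, leaving only 1.
Block 3, plot 5: block 3 has {1, 3, 6} and plot 5 has {3, 4, 5}, leaving only 2.
Block 4, plot 5: block 4 has {3, 4, 5, 6} and plot 5 has {2, 3, 4, 5}, leaving only 1.
Block 4, plot 3: block 4 has {1, 3, 4, 5, 6} and plot 3 has {3, 5, 6}, leaving only 2.
So block 4 reads: 4 6 2 5 1 3.

4 6 2 5 1 3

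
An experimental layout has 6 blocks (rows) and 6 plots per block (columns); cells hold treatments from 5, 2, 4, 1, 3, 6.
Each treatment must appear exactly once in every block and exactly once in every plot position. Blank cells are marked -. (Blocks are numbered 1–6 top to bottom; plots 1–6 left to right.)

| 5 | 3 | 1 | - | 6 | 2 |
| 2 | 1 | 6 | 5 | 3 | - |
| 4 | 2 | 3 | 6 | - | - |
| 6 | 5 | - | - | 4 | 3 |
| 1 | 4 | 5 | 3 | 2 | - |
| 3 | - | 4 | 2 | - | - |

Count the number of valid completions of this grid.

2

Block 1, plot 4: eliminating its block and plot leaves {4}.
Block 2, plot 6: eliminating its block and plot leaves {4}.
Block 3, plot 5: eliminating its block and plot leaves {5, 1}.
Block 3, plot 6: eliminating its block and plot leaves {5, 1}.
Block 4, plot 3: eliminating its block and plot leaves {2}.
Block 4, plot 4: eliminating its block and plot leaves {1}.
Block 5, plot 6: eliminating its block and plot leaves {6}.
Block 6, plot 2: eliminating its block and plot leaves {6}.
Block 6, plot 5: eliminating its block and plot leaves {5, 1}.
Block 6, plot 6: eliminating its block and plot leaves {5, 1, 6}.
Enumerating the assignments across these blanks that avoid any block or plot repeat gives 2 completions.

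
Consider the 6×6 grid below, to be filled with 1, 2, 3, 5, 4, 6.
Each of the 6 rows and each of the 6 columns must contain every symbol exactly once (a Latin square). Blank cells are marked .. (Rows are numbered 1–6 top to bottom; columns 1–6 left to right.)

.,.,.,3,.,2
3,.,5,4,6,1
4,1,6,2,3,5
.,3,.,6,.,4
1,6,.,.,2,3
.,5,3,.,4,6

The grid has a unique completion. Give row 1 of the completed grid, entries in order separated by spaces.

Row 1, column 2: row 1 has {2, 3} and column 2 has {1, 3, 5, 6}, leaving only 4.
Row 1, column 3: row 1 has {2, 3, 4} and column 3 has {3, 5, 6}, leaving only 1.
Row 1, column 5: row 1 has {1, 2, 3, 4} and column 5 has {2, 3, 4, 6}, leaving only 5.
Row 1, column 1: row 1 has {1, 2, 3, 5, 4} and column 1 has {1, 3, 4}, leaving only 6.
So row 1 reads: 6 4 1 3 5 2.

6 4 1 3 5 2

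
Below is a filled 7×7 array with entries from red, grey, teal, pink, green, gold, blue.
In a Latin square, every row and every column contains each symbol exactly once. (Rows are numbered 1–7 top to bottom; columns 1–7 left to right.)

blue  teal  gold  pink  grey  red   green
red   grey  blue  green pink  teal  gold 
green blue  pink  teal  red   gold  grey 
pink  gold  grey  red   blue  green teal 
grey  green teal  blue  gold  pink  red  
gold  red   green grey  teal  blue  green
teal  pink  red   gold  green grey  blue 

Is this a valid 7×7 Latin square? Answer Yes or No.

Column 7 contains green twice (at rows 1 and 6), so it is not a permutation.

No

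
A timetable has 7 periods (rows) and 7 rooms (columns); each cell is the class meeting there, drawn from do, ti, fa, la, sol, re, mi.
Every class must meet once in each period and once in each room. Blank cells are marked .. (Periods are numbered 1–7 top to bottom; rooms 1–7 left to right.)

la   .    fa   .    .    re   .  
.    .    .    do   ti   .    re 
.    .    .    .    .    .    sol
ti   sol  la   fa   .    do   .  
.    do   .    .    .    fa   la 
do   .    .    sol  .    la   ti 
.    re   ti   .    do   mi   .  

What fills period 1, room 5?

Period 2, room 6: period 2 has {do, ti, re} and room 6 has {do, fa, la, re, mi}, leaving only sol.
Period 2, room 3: period 2 has {do, ti, sol, re} and room 3 has {ti, fa, la}, leaving only mi.
Period 2, room 1: period 2 has {do, ti, sol, re, mi} and room 1 has {do, ti, la}, leaving only fa.
Period 2, room 2: period 2 has {do, ti, fa, sol, re, mi} and room 2 has {do, sol, re}, leaving only la.
Period 3, room 6: period 3 has {sol} and room 6 has {do, fa, la, sol, re, mi}, leaving only ti.
Period 4, room 7: period 4 has {do, ti, fa, la, sol} and room 7 has {ti, la, sol, re}, leaving only mi.
Period 1, room 7: period 1 has {fa, la, re} and room 7 has {ti, la, sol, re, mi}, leaving only do.
Period 4, room 5: period 4 has {do, ti, fa, la, sol, mi} and room 5 has {do, ti}, leaving only re.
Period 6, room 3: period 6 has {do, ti, la, sol} and room 3 has {ti, fa, la, mi}, leaving only re.
Period 3, room 3: period 3 has {ti, sol} and room 3 has {ti, fa, la, re, mi}, leaving only do.
Period 5, room 3: period 5 has {do, fa, la} and room 3 has {do, ti, fa, la, re, mi}, leaving only sol.
Period 5, room 5: period 5 has {do, fa, la, sol} and room 5 has {do, ti, re}, leaving only mi.
Period 1 already has {do, fa, la, re} and room 5 already has {do, ti, re, mi}, so period 1, room 5 must be sol.

sol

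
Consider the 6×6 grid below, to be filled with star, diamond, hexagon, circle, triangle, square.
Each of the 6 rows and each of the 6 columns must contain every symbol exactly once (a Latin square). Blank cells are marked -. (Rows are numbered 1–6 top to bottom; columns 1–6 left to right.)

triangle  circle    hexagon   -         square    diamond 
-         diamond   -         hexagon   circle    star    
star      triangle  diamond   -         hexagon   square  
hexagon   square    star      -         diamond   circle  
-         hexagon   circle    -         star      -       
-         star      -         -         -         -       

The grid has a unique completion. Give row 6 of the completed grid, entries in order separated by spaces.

Row 6, column 5: row 6 has {star} and column 5 has {star, diamond, hexagon, circle, square}, leaving only triangle.
Row 6, column 3: row 6 has {star, triangle} and column 3 has {star, diamond, hexagon, circle}, leaving only square.
Row 6, column 6: row 6 has {star, triangle, square} and column 6 has {star, diamond, circle, square}, leaving only hexagon.
Row 1, column 4: row 1 has {diamond, hexagon, circle, triangle, square} and column 4 has {hexagon}, leaving only star.
Row 2, column 1: row 2 has {star, diamond, hexagon, circle} and column 1 has {star, hexagon, triangle}, leaving only square.
Row 2, column 3: row 2 has {star, diamond, hexagon, circle, square} and column 3 has {star, diamond, hexagon, circle, square}, leaving only triangle.
Row 3, column 4: row 3 has {star, diamond, hexagon, triangle, square} and column 4 has {star, hexagon}, leaving only circle.
Row 6, column 4: row 6 has {star, hexagon, triangle, square} and column 4 has {star, hexagon, circle}, leaving only diamond.
Row 6, column 1: row 6 has {star, diamond, hexagon, triangle, square} and column 1 has {star, hexagon, triangle, square}, leaving only circle.
So row 6 reads: circle star square diamond triangle hexagon.

circle star square diamond triangle hexagon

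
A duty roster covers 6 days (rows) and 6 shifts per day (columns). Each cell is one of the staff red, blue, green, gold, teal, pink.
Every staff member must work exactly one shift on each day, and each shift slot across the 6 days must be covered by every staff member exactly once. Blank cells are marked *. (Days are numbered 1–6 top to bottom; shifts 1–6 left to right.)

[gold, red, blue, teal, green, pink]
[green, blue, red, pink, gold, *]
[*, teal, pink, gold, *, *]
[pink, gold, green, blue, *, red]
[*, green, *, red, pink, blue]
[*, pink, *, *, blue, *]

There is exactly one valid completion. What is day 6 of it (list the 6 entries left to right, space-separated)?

Day 6, shift 4: day 6 has {blue, pink} and shift 4 has {red, blue, gold, teal, pink}, leaving only green.
Day 2, shift 6: day 2 has {red, blue, green, gold, pink} and shift 6 has {red, blue, pink}, leaving only teal.
Day 6, shift 6: day 6 has {blue, green, pink} and shift 6 has {red, blue, teal, pink}, leaving only gold.
Day 6, shift 3: day 6 has {blue, green, gold, pink} and shift 3 has {red, blue, green, pink}, leaving only teal.
Day 6, shift 1: day 6 has {blue, green, gold, teal, pink} and shift 1 has {green, gold, pink}, leaving only red.
So day 6 reads: red pink teal green blue gold.

red pink teal green blue gold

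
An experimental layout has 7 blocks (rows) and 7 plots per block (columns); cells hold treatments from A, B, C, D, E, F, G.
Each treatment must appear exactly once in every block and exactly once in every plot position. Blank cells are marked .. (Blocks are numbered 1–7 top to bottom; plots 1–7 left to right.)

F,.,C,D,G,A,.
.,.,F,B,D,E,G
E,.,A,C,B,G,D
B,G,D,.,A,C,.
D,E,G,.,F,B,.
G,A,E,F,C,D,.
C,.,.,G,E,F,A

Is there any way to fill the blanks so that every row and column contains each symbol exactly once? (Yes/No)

Yes

No block or plot among the givens repeats a symbol, and propagating forced cells runs into no contradiction.
One valid completion exists (for instance, F B C D G A E / A C F B D E G / E F A C B G D / B G D E A C F / D E G A F B C / G A E F C D B / C D B G E F A).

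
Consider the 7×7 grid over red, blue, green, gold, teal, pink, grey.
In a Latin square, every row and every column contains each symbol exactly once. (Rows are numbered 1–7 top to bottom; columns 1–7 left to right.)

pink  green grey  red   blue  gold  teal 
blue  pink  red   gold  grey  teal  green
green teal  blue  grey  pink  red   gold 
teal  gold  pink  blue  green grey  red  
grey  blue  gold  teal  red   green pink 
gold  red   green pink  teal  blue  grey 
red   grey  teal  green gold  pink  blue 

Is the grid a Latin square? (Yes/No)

Each row is a permutation of the 7 symbols, and so is each column.

Yes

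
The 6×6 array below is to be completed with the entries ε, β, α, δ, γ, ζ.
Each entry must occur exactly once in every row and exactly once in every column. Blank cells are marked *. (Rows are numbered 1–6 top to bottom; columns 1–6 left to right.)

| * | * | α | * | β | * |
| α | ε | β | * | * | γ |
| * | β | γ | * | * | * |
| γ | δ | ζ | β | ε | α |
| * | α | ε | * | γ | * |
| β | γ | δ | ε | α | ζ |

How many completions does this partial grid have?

Row 1, column 1: eliminating its row and column leaves {ε, δ, ζ}.
Row 1, column 2: eliminating its row and column leaves {ζ}.
Row 1, column 4: eliminating its row and column leaves {δ, γ, ζ}.
Row 1, column 6: eliminating its row and column leaves {ε, δ}.
Row 2, column 4: eliminating its row and column leaves {δ, ζ}.
Row 2, column 5: eliminating its row and column leaves {δ, ζ}.
Row 3, column 1: eliminating its row and column leaves {ε, δ, ζ}.
Row 3, column 4: eliminating its row and column leaves {α, δ, ζ}.
Row 3, column 5: eliminating its row and column leaves {δ, ζ}.
Row 3, column 6: eliminating its row and column leaves {ε, δ}.
Row 5, column 1: eliminating its row and column leaves {δ, ζ}.
Row 5, column 4: eliminating its row and column leaves {δ, ζ}.
Row 5, column 6: eliminating its row and column leaves {β, δ}.
Enumerating the assignments across these blanks that avoid any row or column repeat gives 3 completions.

3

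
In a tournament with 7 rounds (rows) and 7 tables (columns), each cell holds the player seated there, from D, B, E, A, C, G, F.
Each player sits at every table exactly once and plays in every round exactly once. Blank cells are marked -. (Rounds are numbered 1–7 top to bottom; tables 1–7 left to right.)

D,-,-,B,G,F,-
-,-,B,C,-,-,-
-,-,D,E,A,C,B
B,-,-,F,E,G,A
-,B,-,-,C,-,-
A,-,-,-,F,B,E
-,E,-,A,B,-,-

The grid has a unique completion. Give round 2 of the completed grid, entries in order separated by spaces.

Round 2, table 5: round 2 has {B, C} and table 5 has {B, E, A, C, G, F}, leaving only D.
Round 1, table 7: round 1 has {D, B, G, F} and table 7 has {B, E, A}, leaving only C.
Round 1, table 2: round 1 has {D, B, C, G, F} and table 2 has {B, E}, leaving only A.
Round 1, table 3: round 1 has {D, B, A, C, G, F} and table 3 has {D, B}, leaving only E.
Round 4, table 3: round 4 has {B, E, A, G, F} and table 3 has {D, B, E}, leaving only C.
Round 4, table 2: round 4 has {B, E, A, C, G, F} and table 2 has {B, E, A}, leaving only D.
Round 6, table 3: round 6 has {B, E, A, F} and table 3 has {D, B, E, C}, leaving only G.
Round 6, table 2: round 6 has {B, E, A, G, F} and table 2 has {D, B, E, A}, leaving only C.
Round 6, table 4: round 6 has {B, E, A, C, G, F} and table 4 has {B, E, A, C, F}, leaving only D.
Round 5, table 4: round 5 has {B, C} and table 4 has {D, B, E, A, C, F}, leaving only G.
Round 7, table 3: round 7 has {B, E, A} and table 3 has {D, B, E, C, G}, leaving only F.
Round 5, table 3: round 5 has {B, C, G} and table 3 has {D, B, E, C, G, F}, leaving only A.
Round 7, table 6: round 7 has {B, E, A, F} and table 6 has {B, C, G, F}, leaving only D.
Round 5, table 6: round 5 has {B, A, C, G} and table 6 has {D, B, C, G, F}, leaving only E.
Round 2, table 6: round 2 has {D, B, C} and table 6 has {D, B, E, C, G, F}, leaving only A.
Round 5, table 1: round 5 has {B, E, A, C, G} and table 1 has {D, B, A}, leaving only F.
Round 3, table 1: round 3 has {D, B, E, A, C} and table 1 has {D, B, A, F}, leaving only G.
Round 2, table 1: round 2 has {D, B, A, C} and table 1 has {D, B, A, G, F}, leaving only E.
Round 3, table 2: round 3 has {D, B, E, A, C, G} and table 2 has {D, B, E, A, C}, leaving only F.
Round 2, table 2: round 2 has {D, B, E, A, C} and table 2 has {D, B, E, A, C, F}, leaving only G.
Round 2, table 7: round 2 has {D, B, E, A, C, G} and table 7 has {B, E, A, C}, leaving only F.
So round 2 reads: E G B C D A F.

E G B C D A F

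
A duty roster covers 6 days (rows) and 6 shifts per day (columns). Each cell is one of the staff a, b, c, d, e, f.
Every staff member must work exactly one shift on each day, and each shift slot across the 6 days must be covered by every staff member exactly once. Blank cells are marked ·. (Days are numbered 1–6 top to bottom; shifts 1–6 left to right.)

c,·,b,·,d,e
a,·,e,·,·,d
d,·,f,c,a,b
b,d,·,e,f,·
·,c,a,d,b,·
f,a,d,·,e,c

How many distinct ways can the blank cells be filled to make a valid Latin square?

Day 1, shift 2: eliminating its day and shift leaves {f}.
Day 1, shift 4: eliminating its day and shift leaves {a, f}.
Day 2, shift 2: eliminating its day and shift leaves {b, f}.
Day 2, shift 4: eliminating its day and shift leaves {b, f}.
Day 2, shift 5: eliminating its day and shift leaves {c}.
Day 3, shift 2: eliminating its day and shift leaves {e}.
Day 4, shift 3: eliminating its day and shift leaves {c}.
Day 4, shift 6: eliminating its day and shift leaves {a}.
Day 5, shift 1: eliminating its day and shift leaves {e}.
Day 5, shift 6: eliminating its day and shift leaves {f}.
Day 6, shift 4: eliminating its day and shift leaves {b}.
Only one assignment across all blanks avoids any day or shift repeat, giving 1 completion.

1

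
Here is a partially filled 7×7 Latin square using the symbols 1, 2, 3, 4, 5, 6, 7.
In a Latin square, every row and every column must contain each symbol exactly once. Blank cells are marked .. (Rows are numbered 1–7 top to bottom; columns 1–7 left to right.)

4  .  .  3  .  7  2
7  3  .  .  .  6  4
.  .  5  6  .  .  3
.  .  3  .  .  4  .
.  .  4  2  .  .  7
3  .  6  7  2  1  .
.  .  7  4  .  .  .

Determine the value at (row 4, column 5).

7

Row 1, column 3: row 1 has {2, 3, 4, 7} and column 3 has {3, 4, 5, 6, 7}, leaving only 1.
Row 2, column 3: row 2 has {3, 4, 6, 7} and column 3 has {1, 3, 4, 5, 6, 7}, leaving only 2.
Row 3, column 6: row 3 has {3, 5, 6} and column 6 has {1, 4, 6, 7}, leaving only 2.
Row 3, column 1: row 3 has {2, 3, 5, 6} and column 1 has {3, 4, 7}, leaving only 1.
Row 6, column 7: row 6 has {1, 2, 3, 6, 7} and column 7 has {2, 3, 4, 7}, leaving only 5.
Row 6, column 2: row 6 has {1, 2, 3, 5, 6, 7} and column 2 has {3}, leaving only 4.
Row 3, column 2: row 3 has {1, 2, 3, 5, 6} and column 2 has {3, 4}, leaving only 7.
Row 3, column 5: row 3 has {1, 2, 3, 5, 6, 7} and column 5 has {2}, leaving only 4.
Row 4, column 5 is narrowed to {1, 5, 6, 7}.
If it were 1, then row 4, column 2 would be left with no valid symbol.
If it were 5, then row 4, column 2 would be left with no valid symbol.
If it were 6, then row 4, column 7 would be left with no valid symbol.
So row 4, column 5 must be 7.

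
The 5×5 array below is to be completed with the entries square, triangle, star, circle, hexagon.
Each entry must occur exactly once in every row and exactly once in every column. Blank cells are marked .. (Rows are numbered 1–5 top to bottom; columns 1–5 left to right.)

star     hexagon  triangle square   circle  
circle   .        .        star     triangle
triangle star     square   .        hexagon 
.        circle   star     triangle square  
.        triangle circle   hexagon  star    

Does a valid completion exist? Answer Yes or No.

No row or column among the givens repeats a symbol, and propagating forced cells runs into no contradiction.
One valid completion exists (for instance, star hexagon triangle square circle / circle square hexagon star triangle / triangle star square circle hexagon / hexagon circle star triangle square / square triangle circle hexagon star).

Yes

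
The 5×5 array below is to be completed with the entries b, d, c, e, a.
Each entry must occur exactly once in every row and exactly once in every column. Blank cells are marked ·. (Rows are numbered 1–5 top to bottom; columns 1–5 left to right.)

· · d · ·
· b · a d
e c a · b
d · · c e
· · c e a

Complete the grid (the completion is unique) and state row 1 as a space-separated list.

a e d b c

Row 1, column 4: row 1 has {d} and column 4 has {c, e, a}, leaving only b.
Row 1, column 5: row 1 has {b, d} and column 5 has {b, d, e, a}, leaving only c.
Row 1, column 1: row 1 has {b, d, c} and column 1 has {d, e}, leaving only a.
Row 1, column 2: row 1 has {b, d, c, a} and column 2 has {b, c}, leaving only e.
So row 1 reads: a e d b c.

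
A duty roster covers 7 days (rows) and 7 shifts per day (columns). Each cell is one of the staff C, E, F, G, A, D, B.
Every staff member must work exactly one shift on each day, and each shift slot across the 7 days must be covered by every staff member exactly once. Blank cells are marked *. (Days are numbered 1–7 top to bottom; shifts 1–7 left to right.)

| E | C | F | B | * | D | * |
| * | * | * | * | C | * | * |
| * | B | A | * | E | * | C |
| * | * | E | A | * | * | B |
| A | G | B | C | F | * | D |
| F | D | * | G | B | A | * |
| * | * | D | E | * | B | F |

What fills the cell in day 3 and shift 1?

D

Day 2, shift 3: day 2 has {C} and shift 3 has {E, F, A, D, B}, leaving only G.
Day 4, shift 2: day 4 has {E, A, B} and shift 2 has {C, G, D, B}, leaving only F.
Day 5, shift 6: day 5 has {C, F, G, A, D, B} and shift 6 has {A, D, B}, leaving only E.
Day 2, shift 6: day 2 has {C, G} and shift 6 has {E, A, D, B}, leaving only F.
Day 2, shift 4: day 2 has {C, F, G} and shift 4 has {C, E, G, A, B}, leaving only D.
Day 2, shift 1: day 2 has {C, F, G, D} and shift 1 has {E, F, A}, leaving only B.
Day 3, shift 4: day 3 has {C, E, A, B} and shift 4 has {C, E, G, A, D, B}, leaving only F.
Day 3, shift 6: day 3 has {C, E, F, A, B} and shift 6 has {E, F, A, D, B}, leaving only G.
Day 3 already has {C, E, F, G, A, B} and shift 1 already has {E, F, A, B}, so day 3, shift 1 must be D.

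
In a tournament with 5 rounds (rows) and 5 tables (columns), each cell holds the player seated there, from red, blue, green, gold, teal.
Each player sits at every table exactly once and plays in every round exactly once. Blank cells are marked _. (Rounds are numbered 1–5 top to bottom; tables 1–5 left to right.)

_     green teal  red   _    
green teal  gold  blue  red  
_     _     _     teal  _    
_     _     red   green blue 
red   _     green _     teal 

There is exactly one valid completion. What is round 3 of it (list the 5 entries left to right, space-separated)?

Round 3, table 3: round 3 has {teal} and table 3 has {red, green, gold, teal}, leaving only blue.
Round 3, table 1: round 3 has {blue, teal} and table 1 has {red, green}, leaving only gold.
Round 3, table 2: round 3 has {blue, gold, teal} and table 2 has {green, teal}, leaving only red.
Round 3, table 5: round 3 has {red, blue, gold, teal} and table 5 has {red, blue, teal}, leaving only green.
So round 3 reads: gold red blue teal green.

gold red blue teal green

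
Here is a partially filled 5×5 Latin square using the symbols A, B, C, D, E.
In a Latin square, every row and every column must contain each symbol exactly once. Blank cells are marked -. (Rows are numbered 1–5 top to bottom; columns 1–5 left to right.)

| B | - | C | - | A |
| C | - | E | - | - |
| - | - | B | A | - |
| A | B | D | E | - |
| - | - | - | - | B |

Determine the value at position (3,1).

Row 1, column 4: row 1 has {A, B, C} and column 4 has {A, E}, leaving only D.
Row 1, column 2: row 1 has {A, B, C, D} and column 2 has {B}, leaving only E.
Row 2, column 4: row 2 has {C, E} and column 4 has {A, D, E}, leaving only B.
Row 2, column 5: row 2 has {B, C, E} and column 5 has {A, B}, leaving only D.
Row 2, column 2: row 2 has {B, C, D, E} and column 2 has {B, E}, leaving only A.
Row 4, column 5: row 4 has {A, B, D, E} and column 5 has {A, B, D}, leaving only C.
Row 3, column 5: row 3 has {A, B} and column 5 has {A, B, C, D}, leaving only E.
Row 3 already has {A, B, E} and column 1 already has {A, B, C}, so row 3, column 1 must be D.

D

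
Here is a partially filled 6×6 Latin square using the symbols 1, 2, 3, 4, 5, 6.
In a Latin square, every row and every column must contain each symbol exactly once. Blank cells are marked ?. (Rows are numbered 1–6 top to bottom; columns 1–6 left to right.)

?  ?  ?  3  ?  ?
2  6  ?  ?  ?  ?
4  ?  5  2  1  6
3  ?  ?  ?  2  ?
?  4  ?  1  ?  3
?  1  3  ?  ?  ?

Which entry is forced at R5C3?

Row 3, column 2: row 3 has {1, 2, 4, 5, 6} and column 2 has {1, 4, 6}, leaving only 3.
Row 4, column 2: row 4 has {2, 3} and column 2 has {1, 3, 4, 6}, leaving only 5.
Row 1, column 2: row 1 has {3} and column 2 has {1, 3, 4, 5, 6}, leaving only 2.
Row 5, column 3 is narrowed to {2, 6}.
If it were 6, then row 5, column 5 would be left with no valid symbol.
So row 5, column 3 must be 2.

2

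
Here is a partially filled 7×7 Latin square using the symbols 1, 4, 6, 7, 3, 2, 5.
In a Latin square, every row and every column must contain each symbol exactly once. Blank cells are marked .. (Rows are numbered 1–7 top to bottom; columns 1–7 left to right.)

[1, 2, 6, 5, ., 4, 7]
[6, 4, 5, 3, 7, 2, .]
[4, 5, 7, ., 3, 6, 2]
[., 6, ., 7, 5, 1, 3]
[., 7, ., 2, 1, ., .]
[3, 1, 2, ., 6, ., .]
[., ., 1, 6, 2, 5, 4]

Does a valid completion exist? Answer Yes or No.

No

Row 1, column 5: row 1 together with column 5 already contain {1, 4, 6, 7, 3, 2, 5} — every symbol — so nothing can go there. The grid has no valid completion.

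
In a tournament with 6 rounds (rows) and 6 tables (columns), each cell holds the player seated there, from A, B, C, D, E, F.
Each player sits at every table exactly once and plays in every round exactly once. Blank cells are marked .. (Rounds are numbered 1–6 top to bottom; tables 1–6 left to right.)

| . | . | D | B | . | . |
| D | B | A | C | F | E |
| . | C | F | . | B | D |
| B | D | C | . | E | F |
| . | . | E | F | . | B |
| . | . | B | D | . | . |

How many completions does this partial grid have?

Round 1, table 1: eliminating its round and table leaves {A, C, E, F}.
Round 1, table 2: eliminating its round and table leaves {A, E, F}.
Round 1, table 5: eliminating its round and table leaves {A, C}.
Round 1, table 6: eliminating its round and table leaves {A, C}.
Round 3, table 1: eliminating its round and table leaves {A, E}.
Round 3, table 4: eliminating its round and table leaves {A, E}.
Round 4, table 4: eliminating its round and table leaves {A}.
Round 5, table 1: eliminating its round and table leaves {A, C}.
Round 5, table 2: eliminating its round and table leaves {A}.
Round 5, table 5: eliminating its round and table leaves {A, C, D}.
Round 6, table 1: eliminating its round and table leaves {A, C, E, F}.
Round 6, table 2: eliminating its round and table leaves {A, E, F}.
Round 6, table 5: eliminating its round and table leaves {A, C}.
Round 6, table 6: eliminating its round and table leaves {A, C}.
Enumerating the assignments across these blanks that avoid any round or table repeat gives 4 completions.

4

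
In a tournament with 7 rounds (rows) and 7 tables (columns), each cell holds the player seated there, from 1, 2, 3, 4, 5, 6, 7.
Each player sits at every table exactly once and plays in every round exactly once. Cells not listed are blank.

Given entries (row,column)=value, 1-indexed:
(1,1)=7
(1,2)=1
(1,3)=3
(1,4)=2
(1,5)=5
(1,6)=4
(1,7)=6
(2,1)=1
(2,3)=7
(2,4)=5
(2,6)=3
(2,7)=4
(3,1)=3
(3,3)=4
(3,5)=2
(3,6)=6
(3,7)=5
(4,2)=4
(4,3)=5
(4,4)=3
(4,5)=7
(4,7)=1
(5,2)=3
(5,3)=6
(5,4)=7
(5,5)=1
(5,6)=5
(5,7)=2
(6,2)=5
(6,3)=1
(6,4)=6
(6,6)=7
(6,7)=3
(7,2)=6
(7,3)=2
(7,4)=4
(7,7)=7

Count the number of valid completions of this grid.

1

Round 2, table 2: eliminating its round and table leaves {2}.
Round 2, table 5: eliminating its round and table leaves {6}.
Round 3, table 2: eliminating its round and table leaves {7}.
Round 3, table 4: eliminating its round and table leaves {1}.
Round 4, table 1: eliminating its round and table leaves {2, 6}.
Round 4, table 6: eliminating its round and table leaves {2}.
Round 5, table 1: eliminating its round and table leaves {4}.
Round 6, table 1: eliminating its round and table leaves {2, 4}.
Round 6, table 5: eliminating its round and table leaves {4}.
Round 7, table 1: eliminating its round and table leaves {5}.
Round 7, table 5: eliminating its round and table leaves {3}.
Round 7, table 6: eliminating its round and table leaves {1}.
Only one assignment across all blanks avoids any round or table repeat, giving 1 completion.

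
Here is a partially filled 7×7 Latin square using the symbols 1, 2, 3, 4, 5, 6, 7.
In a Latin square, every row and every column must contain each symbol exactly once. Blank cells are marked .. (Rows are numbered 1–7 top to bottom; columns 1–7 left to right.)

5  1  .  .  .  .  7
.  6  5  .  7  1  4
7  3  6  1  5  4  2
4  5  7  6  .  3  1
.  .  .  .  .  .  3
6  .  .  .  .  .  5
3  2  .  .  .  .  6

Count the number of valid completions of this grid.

Row 1, column 3: eliminating its row and column leaves {2, 3, 4}.
Row 1, column 4: eliminating its row and column leaves {2, 3, 4}.
Row 1, column 5: eliminating its row and column leaves {2, 3, 4, 6}.
Row 1, column 6: eliminating its row and column leaves {2, 6}.
Row 2, column 1: eliminating its row and column leaves {2}.
Row 2, column 4: eliminating its row and column leaves {2, 3}.
Row 4, column 5: eliminating its row and column leaves {2}.
Row 5, column 1: eliminating its row and column leaves {1, 2}.
Row 5, column 2: eliminating its row and column leaves {4, 7}.
Row 5, column 3: eliminating its row and column leaves {1, 2, 4}.
Row 5, column 4: eliminating its row and column leaves {2, 4, 5, 7}.
Row 5, column 5: eliminating its row and column leaves {1, 2, 4, 6}.
Row 5, column 6: eliminating its row and column leaves {2, 5, 6, 7}.
Row 6, column 2: eliminating its row and column leaves {4, 7}.
Row 6, column 3: eliminating its row and column leaves {1, 2, 3, 4}.
Row 6, column 4: eliminating its row and column leaves {2, 3, 4, 7}.
Row 6, column 5: eliminating its row and column leaves {1, 2, 3, 4}.
Row 6, column 6: eliminating its row and column leaves {2, 7}.
Row 7, column 3: eliminating its row and column leaves {1, 4}.
Row 7, column 4: eliminating its row and column leaves {4, 5, 7}.
Row 7, column 5: eliminating its row and column leaves {1, 4}.
Row 7, column 6: eliminating its row and column leaves {5, 7}.
Enumerating the assignments across these blanks that avoid any row or column repeat gives 9 completions.

9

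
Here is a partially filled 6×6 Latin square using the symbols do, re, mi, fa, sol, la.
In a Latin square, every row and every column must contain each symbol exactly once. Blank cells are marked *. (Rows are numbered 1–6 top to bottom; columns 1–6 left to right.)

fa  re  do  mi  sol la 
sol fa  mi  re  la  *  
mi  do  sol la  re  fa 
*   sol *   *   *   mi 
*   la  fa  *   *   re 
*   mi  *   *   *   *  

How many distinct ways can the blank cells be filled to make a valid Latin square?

4

Row 2, column 6: eliminating its row and column leaves {do}.
Row 4, column 1: eliminating its row and column leaves {do, re, la}.
Row 4, column 3: eliminating its row and column leaves {re, la}.
Row 4, column 4: eliminating its row and column leaves {do, fa}.
Row 4, column 5: eliminating its row and column leaves {do, fa}.
Row 5, column 1: eliminating its row and column leaves {do}.
Row 5, column 4: eliminating its row and column leaves {do, sol}.
Row 5, column 5: eliminating its row and column leaves {do, mi}.
Row 6, column 1: eliminating its row and column leaves {do, re, la}.
Row 6, column 3: eliminating its row and column leaves {re, la}.
Row 6, column 4: eliminating its row and column leaves {do, fa, sol}.
Row 6, column 5: eliminating its row and column leaves {do, fa}.
Row 6, column 6: eliminating its row and column leaves {do, sol}.
Enumerating the assignments across these blanks that avoid any row or column repeat gives 4 completions.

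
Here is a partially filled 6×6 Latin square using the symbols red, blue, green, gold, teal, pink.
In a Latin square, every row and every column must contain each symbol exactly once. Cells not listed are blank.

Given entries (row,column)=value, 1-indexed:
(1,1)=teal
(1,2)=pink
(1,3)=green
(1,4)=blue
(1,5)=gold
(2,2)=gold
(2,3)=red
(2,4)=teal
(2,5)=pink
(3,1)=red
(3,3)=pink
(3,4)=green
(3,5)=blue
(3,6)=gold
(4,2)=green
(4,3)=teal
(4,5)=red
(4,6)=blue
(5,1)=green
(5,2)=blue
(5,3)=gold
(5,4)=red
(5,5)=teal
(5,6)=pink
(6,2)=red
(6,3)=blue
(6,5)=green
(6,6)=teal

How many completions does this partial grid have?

Row 1, column 6: eliminating its row and column leaves {red}.
Row 2, column 1: eliminating its row and column leaves {blue}.
Row 2, column 6: eliminating its row and column leaves {green}.
Row 3, column 2: eliminating its row and column leaves {teal}.
Row 4, column 1: eliminating its row and column leaves {gold, pink}.
Row 4, column 4: eliminating its row and column leaves {gold, pink}.
Row 6, column 1: eliminating its row and column leaves {gold, pink}.
Row 6, column 4: eliminating its row and column leaves {gold, pink}.
Enumerating the assignments across these blanks that avoid any row or column repeat gives 2 completions.

2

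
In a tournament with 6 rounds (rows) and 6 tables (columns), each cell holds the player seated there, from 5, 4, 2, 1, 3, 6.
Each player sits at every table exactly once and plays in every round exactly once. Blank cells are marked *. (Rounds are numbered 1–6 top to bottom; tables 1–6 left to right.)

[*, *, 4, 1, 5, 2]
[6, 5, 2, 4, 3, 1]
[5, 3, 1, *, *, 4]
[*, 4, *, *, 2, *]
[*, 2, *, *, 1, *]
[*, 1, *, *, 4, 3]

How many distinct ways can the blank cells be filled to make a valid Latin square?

4

Round 1, table 1: eliminating its round and table leaves {3}.
Round 1, table 2: eliminating its round and table leaves {6}.
Round 3, table 4: eliminating its round and table leaves {2, 6}.
Round 3, table 5: eliminating its round and table leaves {6}.
Round 4, table 1: eliminating its round and table leaves {1, 3}.
Round 4, table 3: eliminating its round and table leaves {5, 3, 6}.
Round 4, table 4: eliminating its round and table leaves {5, 3, 6}.
Round 4, table 6: eliminating its round and table leaves {5, 6}.
Round 5, table 1: eliminating its round and table leaves {4, 3}.
Round 5, table 3: eliminating its round and table leaves {5, 3, 6}.
Round 5, table 4: eliminating its round and table leaves {5, 3, 6}.
Round 5, table 6: eliminating its round and table leaves {5, 6}.
Round 6, table 1: eliminating its round and table leaves {2}.
Round 6, table 3: eliminating its round and table leaves {5, 6}.
Round 6, table 4: eliminating its round and table leaves {5, 2, 6}.
Enumerating the assignments across these blanks that avoid any round or table repeat gives 4 completions.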